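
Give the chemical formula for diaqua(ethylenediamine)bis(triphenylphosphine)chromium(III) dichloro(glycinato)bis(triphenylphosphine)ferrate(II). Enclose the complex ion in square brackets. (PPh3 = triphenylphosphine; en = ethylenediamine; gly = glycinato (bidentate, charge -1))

Cation [Cr…]: ligand charges 0, Cr(III) ⇒ ion charge 3+.
Anion [Fe…]: ligand charges -3, Fe(II) ⇒ ion charge 1−.

[Cr(en)(H2O)2(PPh3)2][FeCl2(gly)(PPh3)2]3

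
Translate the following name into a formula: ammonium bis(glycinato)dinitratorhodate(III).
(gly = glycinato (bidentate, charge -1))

NH4[Rh(gly)2(NO3)2]

Ligands: 2 nitrato (NO3, -1), 2 glycinato (gly, -1). Ligand charge sum = -4.
With Rh in oxidation state +3, the complex ion is [Rh...]^1−.
Charge balance with ammonium (+1) requires 1 complex ion per 1 ammonium.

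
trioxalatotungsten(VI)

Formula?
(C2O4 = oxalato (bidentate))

Ligands: 3 oxalato (C2O4, -2). Ligand charge sum = -6.
With W in oxidation state +6, the complex ion is [W...].

[W(C2O4)3]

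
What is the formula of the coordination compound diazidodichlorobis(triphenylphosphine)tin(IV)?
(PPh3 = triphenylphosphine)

Ligands: 2 triphenylphosphine (PPh3, neutral), 2 chloro (Cl, -1), 2 azido (N3, -1). Ligand charge sum = -4.
With Sn in oxidation state +4, the complex ion is [Sn...].

[SnCl2(N3)2(PPh3)2]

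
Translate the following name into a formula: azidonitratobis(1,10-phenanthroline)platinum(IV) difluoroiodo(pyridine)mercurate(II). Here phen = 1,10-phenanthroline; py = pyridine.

[Pt(N3)(NO3)(phen)2][HgF2I(py)]2

Cation [Pt…]: ligand charges -2, Pt(IV) ⇒ ion charge 2+.
Anion [Hg…]: ligand charges -3, Hg(II) ⇒ ion charge 1−.
One 2+ cation requires 2 of the 1− anion.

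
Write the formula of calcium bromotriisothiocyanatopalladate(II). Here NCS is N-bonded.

Ligands: 1 bromo (Br, -1), 3 isothiocyanato (NCS, -1). Ligand charge sum = -4.
With Pd in oxidation state +2, the complex ion is [Pd...]^2−.
Charge balance with calcium (+2) requires 1 complex ion per 1 calcium.

Ca[PdBr(NCS)3]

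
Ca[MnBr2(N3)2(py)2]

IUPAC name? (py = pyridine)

calcium diazidodibromobis(pyridine)manganate(II)

The 1 calcium counter-ion carries a total charge of +2, so each complex ion is 2−.
Ligand charges: 2×azido (-1 each), 2×bromo (-1 each), 2×pyridine (neutral); total -4. So Mn + (-4) = 2−, giving Mn = +2.
Ligands are named alphabetically: azido before bromo before pyridine.
The complex ion is anionic, so manganese takes the -ate form manganate(II).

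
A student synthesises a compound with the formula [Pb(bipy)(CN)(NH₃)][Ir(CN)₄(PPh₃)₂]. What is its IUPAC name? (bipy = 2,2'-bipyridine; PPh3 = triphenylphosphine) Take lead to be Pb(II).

Both ions are complex: the cation is named first with the plain metal name, the anion second with the -ate form; each ion's ligands are alphabetised independently.
Pb is given as +2; the cation's ligand charges sum to -1, so the complex cation is 1+.
A 1:1 salt means the anion carries the equal and opposite charge, 1−.
Anion: ligand charges sum to -4; for the ion to be 1−, Ir = +3.

ammine(2,2'-bipyridine)cyanolead(II) tetracyanobis(triphenylphosphine)iridate(III)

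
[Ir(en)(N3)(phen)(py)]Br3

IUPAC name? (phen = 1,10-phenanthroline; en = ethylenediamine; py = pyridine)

azido(ethylenediamine)(1,10-phenanthroline)(pyridine)iridium(IV) bromide

The 3 bromide counter-ions carry a total charge of -3, so each complex ion is 3+.
Ligand charges: 1×1,10-phenanthroline (neutral), 1×ethylenediamine (neutral), 1×pyridine (neutral), 1×azido (-1 each); total -1. So Ir + (-1) = 3+, giving Ir = +4.
Ligands are named alphabetically: azido before ethylenediamine before phenanthroline before pyridine.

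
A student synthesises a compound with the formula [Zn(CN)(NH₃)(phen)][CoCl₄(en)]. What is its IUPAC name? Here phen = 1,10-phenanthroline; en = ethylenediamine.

Both ions are complex: the cation is named first with the plain metal name, the anion second with the -ate form; each ion's ligands are alphabetised independently.
Zinc is always +2 in its complexes; the cation's ligand charges sum to -1, so the complex cation is 1+.
A 1:1 salt means the anion carries the equal and opposite charge, 1−.
Anion: ligand charges sum to -4; for the ion to be 1−, Co = +3.

amminecyano(1,10-phenanthroline)zinc(II) tetrachloro(ethylenediamine)cobaltate(III)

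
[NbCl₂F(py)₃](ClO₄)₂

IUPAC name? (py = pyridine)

dichlorofluorotris(pyridine)niobium(V) perchlorate

The 2 perchlorate counter-ions carry a total charge of -2, so each complex ion is 2+.
Ligand charges: 2×chloro (-1 each), 3×pyridine (neutral), 1×fluoro (-1 each); total -3. So Nb + (-3) = 2+, giving Nb = +5.
Ligands are named alphabetically: chloro before fluoro before pyridine.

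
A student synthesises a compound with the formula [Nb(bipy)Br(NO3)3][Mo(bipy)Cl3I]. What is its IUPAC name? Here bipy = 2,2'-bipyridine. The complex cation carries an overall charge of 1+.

(2,2'-bipyridine)bromotrinitratoniobium(V) (2,2'-bipyridine)trichloroiodomolybdate(III)

Both ions are complex: the cation is named first with the plain metal name, the anion second with the -ate form; each ion's ligands are alphabetised independently.
The complex cation is given as 1+; its ligand charges sum to -4, so Nb = +5.
A 1:1 salt means the anion carries the equal and opposite charge, 1−.
Anion: ligand charges sum to -4; for the ion to be 1−, Mo = +3.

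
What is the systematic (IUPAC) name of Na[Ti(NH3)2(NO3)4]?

The 1 sodium counter-ion carries a total charge of +1, so each complex ion is 1−.
Ligand charges: 2×ammine (neutral), 4×nitrato (-1 each); total -4. So Ti + (-4) = 1−, giving Ti = +3.
Ligands are named alphabetically: ammine before nitrato.
The complex ion is anionic, so titanium takes the -ate form titanate(III).

sodium diamminetetranitratotitanate(III)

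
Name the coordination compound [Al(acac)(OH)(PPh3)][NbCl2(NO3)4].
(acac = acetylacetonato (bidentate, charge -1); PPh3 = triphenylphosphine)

(acetylacetonato)hydroxo(triphenylphosphine)aluminium(III) dichlorotetranitratoniobate(V)

Both ions are complex: the cation is named first with the plain metal name, the anion second with the -ate form; each ion's ligands are alphabetised independently.
Aluminium is always +3 in its complexes; the cation's ligand charges sum to -2, so the complex cation is 1+.
A 1:1 salt means the anion carries the equal and opposite charge, 1−.
Anion: ligand charges sum to -6; for the ion to be 1−, Nb = +5.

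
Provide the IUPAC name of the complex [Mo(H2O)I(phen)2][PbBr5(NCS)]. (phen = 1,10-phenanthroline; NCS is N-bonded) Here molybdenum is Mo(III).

aquaiodobis(1,10-phenanthroline)molybdenum(III) pentabromoisothiocyanatoplumbate(IV)

Mo is given as +3; the cation's ligand charges sum to -1, so the complex cation is 2+.
A 1:1 salt means the anion carries the equal and opposite charge, 2−.
Anion: ligand charges sum to -6; for the ion to be 2−, Pb = +4.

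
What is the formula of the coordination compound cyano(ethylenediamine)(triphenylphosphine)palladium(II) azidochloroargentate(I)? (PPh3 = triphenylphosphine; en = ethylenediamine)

Cation [Pd…]: ligand charges -1, Pd(II) ⇒ ion charge 1+.
Anion [Ag…]: ligand charges -2, Ag(I) ⇒ ion charge 1−.
One 1+ cation balances one 1− anion.

[Pd(CN)(en)(PPh3)][AgCl(N3)]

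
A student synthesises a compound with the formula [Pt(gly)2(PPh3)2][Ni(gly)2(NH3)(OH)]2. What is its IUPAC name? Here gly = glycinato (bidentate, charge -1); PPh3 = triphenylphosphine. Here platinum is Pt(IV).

Pt is given as +4; the cation's ligand charges sum to -2, so the complex cation is 2+.
With 2 anions per cation, each anion must be 2/2 = 1−.
Anion: ligand charges sum to -3; for the ion to be 1−, Ni = +2.

bis(glycinato)bis(triphenylphosphine)platinum(IV) amminebis(glycinato)hydroxonickelate(II)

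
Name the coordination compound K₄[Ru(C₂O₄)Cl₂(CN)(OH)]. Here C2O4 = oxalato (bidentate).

The 4 potassium counter-ions carry a total charge of +4, so each complex ion is 4−.
Ligand charges: 1×hydroxo (-1 each), 2×chloro (-1 each), 1×oxalato (-2 each), 1×cyano (-1 each); total -6. So Ru + (-6) = 4−, giving Ru = +2.
The complex ion is anionic, so ruthenium takes the -ate form ruthenate(II).

potassium dichlorocyanohydroxooxalatoruthenate(II)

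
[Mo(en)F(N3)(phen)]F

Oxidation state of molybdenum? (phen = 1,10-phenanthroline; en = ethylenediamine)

1 fluoride outside the brackets (-1 each) → the complex ion is 1+.
Ligand charges: 1×phen neutral; 1×N3 = -1; 1×F = -1; 1×en neutral; sum -2.
Mo + (-2) = 1+ ⇒ Mo is +3.

+3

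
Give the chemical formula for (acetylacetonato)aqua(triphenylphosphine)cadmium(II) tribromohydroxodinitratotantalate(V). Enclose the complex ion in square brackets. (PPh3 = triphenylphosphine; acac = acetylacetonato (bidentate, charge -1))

[Cd(acac)(H2O)(PPh3)][TaBr3(NO3)2(OH)]

Cation [Cd…]: ligand charges -1, Cd(II) ⇒ ion charge 1+.
Anion [Ta…]: ligand charges -6, Ta(V) ⇒ ion charge 1−.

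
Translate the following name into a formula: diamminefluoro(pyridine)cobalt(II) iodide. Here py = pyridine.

Ligands: 1 pyridine (py, neutral), 2 ammine (NH3, neutral), 1 fluoro (F, -1). Ligand charge sum = -1.
Charge balance with iodide (-1) requires 1 complex ion per 1 iodide.

[CoF(NH3)2(py)]I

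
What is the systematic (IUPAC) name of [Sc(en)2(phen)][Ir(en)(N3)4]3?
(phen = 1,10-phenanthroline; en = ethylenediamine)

bis(ethylenediamine)(1,10-phenanthroline)scandium(III) tetraazido(ethylenediamine)iridate(III)

Scandium is always +3 in its complexes; the cation's ligand charges sum to 0, so the complex cation is 3+.
With 3 anions per cation, each anion must be 3/3 = 1−.
Anion: ligand charges sum to -4; for the ion to be 1−, Ir = +3.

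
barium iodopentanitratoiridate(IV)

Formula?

Ligands: 5 nitrato (NO3, -1), 1 iodo (I, -1). Ligand charge sum = -6.
With Ir in oxidation state +4, the complex ion is [Ir...]^2−.
Charge balance with barium (+2) requires 1 complex ion per 1 barium.

Ba[IrI(NO3)5]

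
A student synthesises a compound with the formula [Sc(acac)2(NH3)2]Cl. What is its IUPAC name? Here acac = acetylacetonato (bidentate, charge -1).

The 1 chloride counter-ion carries a total charge of -1, so each complex ion is 1+.
Ligand charges: 2×ammine (neutral), 2×acetylacetonato (-1 each); total -2. So Sc + (-2) = 1+, giving Sc = +3.
Ligands are named alphabetically: acetylacetonato before ammine.

bis(acetylacetonato)diamminescandium(III) chloride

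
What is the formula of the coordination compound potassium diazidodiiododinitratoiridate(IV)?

Ligands: 2 iodo (I, -1), 2 nitrato (NO3, -1), 2 azido (N3, -1). Ligand charge sum = -6.
With Ir in oxidation state +4, the complex ion is [Ir...]^2−.
Charge balance with potassium (+1) requires 1 complex ion per 2 potassium.

K2[IrI2(N3)2(NO3)2]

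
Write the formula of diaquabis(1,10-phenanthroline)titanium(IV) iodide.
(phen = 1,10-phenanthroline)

[Ti(H2O)2(phen)2]I4

Ligands: 2 1,10-phenanthroline (phen, neutral), 2 aqua (H2O, neutral). Ligand charge sum = 0.
With Ti in oxidation state +4, the complex ion is [Ti...]^4+.
Charge balance with iodide (-1) requires 1 complex ion per 4 iodide.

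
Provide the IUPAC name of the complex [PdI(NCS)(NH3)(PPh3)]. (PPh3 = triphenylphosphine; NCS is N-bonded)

There is no counter-ion, so the complex is neutral overall.
Ligand charges: 1×iodo (-1 each), 1×triphenylphosphine (neutral), 1×ammine (neutral), 1×isothiocyanato (-1 each); total -2. So Pd + (-2) = 0, giving Pd = +2.
Ligands are named alphabetically: ammine before iodo before isothiocyanato before triphenylphosphine.

ammineiodoisothiocyanato(triphenylphosphine)palladium(II)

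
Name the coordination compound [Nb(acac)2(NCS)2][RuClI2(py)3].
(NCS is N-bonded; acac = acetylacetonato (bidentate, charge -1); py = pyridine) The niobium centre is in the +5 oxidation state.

bis(acetylacetonato)diisothiocyanatoniobium(V) chlorodiiodotris(pyridine)ruthenate(II)

Both ions are complex: the cation is named first with the plain metal name, the anion second with the -ate form; each ion's ligands are alphabetised independently.
Nb is given as +5; the cation's ligand charges sum to -4, so the complex cation is 1+.
A 1:1 salt means the anion carries the equal and opposite charge, 1−.
Anion: ligand charges sum to -3; for the ion to be 1−, Ru = +2.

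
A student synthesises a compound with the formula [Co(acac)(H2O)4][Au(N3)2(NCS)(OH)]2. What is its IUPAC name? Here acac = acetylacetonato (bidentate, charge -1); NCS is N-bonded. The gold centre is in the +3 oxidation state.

Both ions are complex: the cation is named first with the plain metal name, the anion second with the -ate form; each ion's ligands are alphabetised independently.
Au is given as +3; the anion's ligand charges sum to -4, so the complex anion is 1−.
With 2 anions per cation, the cation must be 2×1 = 2+.
Cation: ligand charges sum to -1; for the ion to be 2+, Co = +3.

(acetylacetonato)tetraaquacobalt(III) diazidohydroxoisothiocyanatoaurate(III)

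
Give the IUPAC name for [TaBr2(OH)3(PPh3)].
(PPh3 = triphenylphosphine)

There is no counter-ion, so the complex is neutral overall.
Ligand charges: 2×bromo (-1 each), 1×triphenylphosphine (neutral), 3×hydroxo (-1 each); total -5. So Ta + (-5) = 0, giving Ta = +5.
Ligands are named alphabetically: bromo before hydroxo before triphenylphosphine.

dibromotrihydroxo(triphenylphosphine)tantalum(V)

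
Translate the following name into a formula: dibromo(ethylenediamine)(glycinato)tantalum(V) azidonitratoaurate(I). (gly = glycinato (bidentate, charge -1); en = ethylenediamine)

[TaBr2(en)(gly)][Au(N3)(NO3)]2

Cation [Ta…]: ligand charges -3, Ta(V) ⇒ ion charge 2+.
Anion [Au…]: ligand charges -2, Au(I) ⇒ ion charge 1−.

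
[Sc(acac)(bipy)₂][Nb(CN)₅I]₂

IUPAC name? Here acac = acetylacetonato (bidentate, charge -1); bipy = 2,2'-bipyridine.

Both ions are complex: the cation is named first with the plain metal name, the anion second with the -ate form; each ion's ligands are alphabetised independently.
Scandium is always +3 in its complexes; the cation's ligand charges sum to -1, so the complex cation is 2+.
With 2 anions per cation, each anion must be 2/2 = 1−.
Anion: ligand charges sum to -6; for the ion to be 1−, Nb = +5.

(acetylacetonato)bis(2,2'-bipyridine)scandium(III) pentacyanoiodoniobate(V)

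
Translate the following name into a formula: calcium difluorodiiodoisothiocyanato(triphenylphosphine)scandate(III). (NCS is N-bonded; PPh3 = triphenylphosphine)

Ligands: 1 isothiocyanato (NCS, -1), 2 iodo (I, -1), 2 fluoro (F, -1), 1 triphenylphosphine (PPh3, neutral). Ligand charge sum = -5.
With Sc in oxidation state +3, the complex ion is [Sc...]^2−.
Charge balance with calcium (+2) requires 1 complex ion per 1 calcium.

Ca[ScF2I2(NCS)(PPh3)]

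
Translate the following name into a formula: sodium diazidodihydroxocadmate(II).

Ligands: 2 azido (N3, -1), 2 hydroxo (OH, -1). Ligand charge sum = -4.
Charge balance with sodium (+1) requires 1 complex ion per 2 sodium.

Na2[Cd(N3)2(OH)2]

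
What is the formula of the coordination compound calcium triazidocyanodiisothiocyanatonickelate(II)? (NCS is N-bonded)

Ligands: 1 cyano (CN, -1), 2 isothiocyanato (NCS, -1), 3 azido (N3, -1). Ligand charge sum = -6.
With Ni in oxidation state +2, the complex ion is [Ni...]^4−.
Charge balance with calcium (+2) requires 1 complex ion per 2 calcium.

Ca2[Ni(CN)(N3)3(NCS)2]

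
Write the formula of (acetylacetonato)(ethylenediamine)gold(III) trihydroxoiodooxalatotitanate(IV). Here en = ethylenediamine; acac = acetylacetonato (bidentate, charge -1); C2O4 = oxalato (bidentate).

Cation [Au…]: ligand charges -1, Au(III) ⇒ ion charge 2+.
Anion [Ti…]: ligand charges -6, Ti(IV) ⇒ ion charge 2−.
One 2+ cation balances one 2− anion.

[Au(acac)(en)][Ti(C2O4)I(OH)3]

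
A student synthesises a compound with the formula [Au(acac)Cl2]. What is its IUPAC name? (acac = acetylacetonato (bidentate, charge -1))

There is no counter-ion, so the complex is neutral overall.
Ligand charges: 1×acetylacetonato (-1 each), 2×chloro (-1 each); total -3. So Au + (-3) = 0, giving Au = +3.
Ligands are named alphabetically: acetylacetonato before chloro.

(acetylacetonato)dichlorogold(III)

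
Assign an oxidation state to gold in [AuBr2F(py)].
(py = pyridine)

No counter-ion: the bracketed complex is neutral.
Ligand charges: 1×py neutral; 1×F = -1; 2×Br = -2; sum -3.
Au + (-3) = 0 ⇒ Au is +3.

+3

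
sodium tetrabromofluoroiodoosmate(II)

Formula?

Ligands: 4 bromo (Br, -1), 1 iodo (I, -1), 1 fluoro (F, -1). Ligand charge sum = -6.
With Os in oxidation state +2, the complex ion is [Os...]^4−.
Charge balance with sodium (+1) requires 1 complex ion per 4 sodium.

Na4[OsBr4FI]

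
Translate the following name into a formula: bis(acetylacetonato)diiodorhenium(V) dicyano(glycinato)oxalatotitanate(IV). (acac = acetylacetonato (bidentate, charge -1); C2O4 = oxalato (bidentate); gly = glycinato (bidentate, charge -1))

Cation [Re…]: ligand charges -4, Re(V) ⇒ ion charge 1+.
Anion [Ti…]: ligand charges -5, Ti(IV) ⇒ ion charge 1−.
One 1+ cation balances one 1− anion.

[Re(acac)2I2][Ti(C2O4)(CN)2(gly)]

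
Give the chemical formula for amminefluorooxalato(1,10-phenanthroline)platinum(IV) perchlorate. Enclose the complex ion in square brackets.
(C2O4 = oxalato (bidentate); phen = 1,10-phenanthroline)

[Pt(C2O4)F(NH3)(phen)]ClO4

Ligands: 1 oxalato (C2O4, -2), 1 fluoro (F, -1), 1 ammine (NH3, neutral), 1 1,10-phenanthroline (phen, neutral). Ligand charge sum = -3.
With Pt in oxidation state +4, the complex ion is [Pt...]^1+.
Charge balance with perchlorate (-1) requires 1 complex ion per 1 perchlorate.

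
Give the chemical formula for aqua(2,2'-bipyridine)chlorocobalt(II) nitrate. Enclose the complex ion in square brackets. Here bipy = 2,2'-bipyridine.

[Co(bipy)Cl(H2O)]NO3

Ligands: 1 aqua (H2O, neutral), 1 2,2'-bipyridine (bipy, neutral), 1 chloro (Cl, -1). Ligand charge sum = -1.
With Co in oxidation state +2, the complex ion is [Co...]^1+.
Charge balance with nitrate (-1) requires 1 complex ion per 1 nitrate.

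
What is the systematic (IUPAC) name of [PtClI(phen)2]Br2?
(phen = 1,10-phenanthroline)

The 2 bromide counter-ions carry a total charge of -2, so each complex ion is 2+.
Ligand charges: 1×chloro (-1 each), 2×1,10-phenanthroline (neutral), 1×iodo (-1 each); total -2. So Pt + (-2) = 2+, giving Pt = +4.
Ligands are named alphabetically: chloro before iodo before phenanthroline.

chloroiodobis(1,10-phenanthroline)platinum(IV) bromide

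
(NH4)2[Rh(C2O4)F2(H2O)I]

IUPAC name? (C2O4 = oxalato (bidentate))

The 2 ammonium counter-ions carry a total charge of +2, so each complex ion is 2−.
Ligand charges: 2×fluoro (-1 each), 1×oxalato (-2 each), 1×aqua (neutral), 1×iodo (-1 each); total -5. So Rh + (-5) = 2−, giving Rh = +3.
Ligands are named alphabetically: aqua before fluoro before iodo before oxalato.
The complex ion is anionic, so rhodium takes the -ate form rhodate(III).

ammonium aquadifluoroiodooxalatorhodate(III)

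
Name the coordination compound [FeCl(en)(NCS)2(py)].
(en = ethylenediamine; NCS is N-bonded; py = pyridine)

chloro(ethylenediamine)diisothiocyanato(pyridine)iron(III)

There is no counter-ion, so the complex is neutral overall.
Ligand charges: 1×ethylenediamine (neutral), 1×chloro (-1 each), 2×isothiocyanato (-1 each), 1×pyridine (neutral); total -3. So Fe + (-3) = 0, giving Fe = +3.
Ligands are named alphabetically: chloro before ethylenediamine before isothiocyanato before pyridine.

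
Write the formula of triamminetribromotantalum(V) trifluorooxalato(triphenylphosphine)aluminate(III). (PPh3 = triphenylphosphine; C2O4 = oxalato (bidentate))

Cation [Ta…]: ligand charges -3, Ta(V) ⇒ ion charge 2+.
Anion [Al…]: ligand charges -5, Al(III) ⇒ ion charge 2−.
One 2+ cation balances one 2− anion.

[TaBr3(NH3)3][Al(C2O4)F3(PPh3)]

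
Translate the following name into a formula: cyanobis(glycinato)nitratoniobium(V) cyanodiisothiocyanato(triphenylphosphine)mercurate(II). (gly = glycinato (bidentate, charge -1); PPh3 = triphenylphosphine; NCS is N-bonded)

[Nb(CN)(gly)2(NO3)][Hg(CN)(NCS)2(PPh3)]

Cation [Nb…]: ligand charges -4, Nb(V) ⇒ ion charge 1+.
Anion [Hg…]: ligand charges -3, Hg(II) ⇒ ion charge 1−.
One 1+ cation balances one 1− anion.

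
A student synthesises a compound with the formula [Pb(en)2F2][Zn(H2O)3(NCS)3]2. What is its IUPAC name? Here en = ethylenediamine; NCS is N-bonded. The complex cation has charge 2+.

Both ions are complex: the cation is named first with the plain metal name, the anion second with the -ate form; each ion's ligands are alphabetised independently.
The complex cation is given as 2+; its ligand charges sum to -2, so Pb = +4.
With 2 anions per cation, each anion must be 2/2 = 1−.
Anion: ligand charges sum to -3; for the ion to be 1−, Zn = +2.

bis(ethylenediamine)difluorolead(IV) triaquatriisothiocyanatozincate(II)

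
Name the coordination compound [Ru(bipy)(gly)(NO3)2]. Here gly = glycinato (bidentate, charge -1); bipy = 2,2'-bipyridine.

There is no counter-ion, so the complex is neutral overall.
Ligand charges: 1×glycinato (-1 each), 2×nitrato (-1 each), 1×2,2'-bipyridine (neutral); total -3. So Ru + (-3) = 0, giving Ru = +3.
Ligands are named alphabetically: bipyridine before glycinato before nitrato.

(2,2'-bipyridine)(glycinato)dinitratoruthenium(III)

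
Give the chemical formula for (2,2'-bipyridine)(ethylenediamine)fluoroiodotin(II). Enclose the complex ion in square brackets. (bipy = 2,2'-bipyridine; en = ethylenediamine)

[Sn(bipy)(en)FI]

Ligands: 1 2,2'-bipyridine (bipy, neutral), 1 iodo (I, -1), 1 fluoro (F, -1), 1 ethylenediamine (en, neutral). Ligand charge sum = -2.
With Sn in oxidation state +2, the complex ion is [Sn...].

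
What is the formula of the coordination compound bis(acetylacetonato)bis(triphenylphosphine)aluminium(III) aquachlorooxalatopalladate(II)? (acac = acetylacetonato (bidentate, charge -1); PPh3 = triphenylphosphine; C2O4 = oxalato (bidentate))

[Al(acac)2(PPh3)2][Pd(C2O4)Cl(H2O)]

Cation [Al…]: ligand charges -2, Al(III) ⇒ ion charge 1+.
Anion [Pd…]: ligand charges -3, Pd(II) ⇒ ion charge 1−.
One 1+ cation balances one 1− anion.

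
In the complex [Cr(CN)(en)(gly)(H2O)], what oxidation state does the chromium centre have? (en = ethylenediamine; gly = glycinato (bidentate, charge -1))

+2

No counter-ion: the bracketed complex is neutral.
Ligand charges: 1×en neutral; 1×CN = -1; 1×H2O neutral; 1×gly = -1; sum -2.
Cr + (-2) = 0 ⇒ Cr is +2.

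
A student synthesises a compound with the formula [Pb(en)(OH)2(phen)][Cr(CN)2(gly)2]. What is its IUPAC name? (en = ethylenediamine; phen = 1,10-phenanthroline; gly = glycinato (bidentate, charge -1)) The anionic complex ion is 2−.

The complex anion is given as 2−; its ligand charges sum to -4, so Cr = +2.
A 1:1 salt means the cation carries the equal and opposite charge, 2+.
Cation: ligand charges sum to -2; for the ion to be 2+, Pb = +4.

(ethylenediamine)dihydroxo(1,10-phenanthroline)lead(IV) dicyanobis(glycinato)chromate(II)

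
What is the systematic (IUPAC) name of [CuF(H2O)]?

aquafluorocopper(I)

There is no counter-ion, so the complex is neutral overall.
Ligand charges: 1×fluoro (-1 each), 1×aqua (neutral); total -1. So Cu + (-1) = 0, giving Cu = +1.
Ligands are named alphabetically: aqua before fluoro.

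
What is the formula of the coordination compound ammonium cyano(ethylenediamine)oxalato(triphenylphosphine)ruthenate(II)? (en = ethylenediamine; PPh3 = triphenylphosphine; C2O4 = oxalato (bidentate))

Ligands: 1 cyano (CN, -1), 1 ethylenediamine (en, neutral), 1 triphenylphosphine (PPh3, neutral), 1 oxalato (C2O4, -2). Ligand charge sum = -3.
Charge balance with ammonium (+1) requires 1 complex ion per 1 ammonium.

NH4[Ru(C2O4)(CN)(en)(PPh3)]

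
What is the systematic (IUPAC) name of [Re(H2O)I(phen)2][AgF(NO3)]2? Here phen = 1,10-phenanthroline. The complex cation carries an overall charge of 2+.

The complex cation is given as 2+; its ligand charges sum to -1, so Re = +3.
With 2 anions per cation, each anion must be 2/2 = 1−.
Anion: ligand charges sum to -2; for the ion to be 1−, Ag = +1.

aquaiodobis(1,10-phenanthroline)rhenium(III) fluoronitratoargentate(I)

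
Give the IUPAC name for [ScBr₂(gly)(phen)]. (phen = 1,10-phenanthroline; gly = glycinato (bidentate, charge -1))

There is no counter-ion, so the complex is neutral overall.
Ligand charges: 2×bromo (-1 each), 1×1,10-phenanthroline (neutral), 1×glycinato (-1 each); total -3. So Sc + (-3) = 0, giving Sc = +3.
Ligands are named alphabetically: bromo before glycinato before phenanthroline.

dibromo(glycinato)(1,10-phenanthroline)scandium(III)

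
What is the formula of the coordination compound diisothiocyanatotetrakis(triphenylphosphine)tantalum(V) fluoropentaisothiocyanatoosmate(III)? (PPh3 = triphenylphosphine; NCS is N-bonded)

Cation [Ta…]: ligand charges -2, Ta(V) ⇒ ion charge 3+.
Anion [Os…]: ligand charges -6, Os(III) ⇒ ion charge 3−.
One 3+ cation balances one 3− anion.

[Ta(NCS)2(PPh3)4][OsF(NCS)5]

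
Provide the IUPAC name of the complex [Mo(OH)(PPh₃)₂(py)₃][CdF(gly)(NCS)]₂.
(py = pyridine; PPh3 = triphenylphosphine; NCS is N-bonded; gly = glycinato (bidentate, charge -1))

hydroxotris(pyridine)bis(triphenylphosphine)molybdenum(III) fluoro(glycinato)isothiocyanatocadmate(II)

Both ions are complex: the cation is named first with the plain metal name, the anion second with the -ate form; each ion's ligands are alphabetised independently.
Cadmium is always +2 in its complexes; the anion's ligand charges sum to -3, so the complex anion is 1−.
With 2 anions per cation, the cation must be 2×1 = 2+.
Cation: ligand charges sum to -1; for the ion to be 2+, Mo = +3.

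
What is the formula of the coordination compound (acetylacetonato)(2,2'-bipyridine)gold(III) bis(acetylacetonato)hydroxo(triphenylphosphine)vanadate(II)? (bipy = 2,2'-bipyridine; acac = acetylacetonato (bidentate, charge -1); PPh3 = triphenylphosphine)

[Au(acac)(bipy)][V(acac)2(OH)(PPh3)]2

Cation [Au…]: ligand charges -1, Au(III) ⇒ ion charge 2+.
Anion [V…]: ligand charges -3, V(II) ⇒ ion charge 1−.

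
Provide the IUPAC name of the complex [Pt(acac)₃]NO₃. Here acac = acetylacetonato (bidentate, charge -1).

tris(acetylacetonato)platinum(IV) nitrate

The 1 nitrate counter-ion carries a total charge of -1, so each complex ion is 1+.
Ligand charges: 3×acetylacetonato (-1 each); total -3. So Pt + (-3) = 1+, giving Pt = +4.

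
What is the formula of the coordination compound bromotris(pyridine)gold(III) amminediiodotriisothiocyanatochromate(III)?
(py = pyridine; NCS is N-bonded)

Cation [Au…]: ligand charges -1, Au(III) ⇒ ion charge 2+.
Anion [Cr…]: ligand charges -5, Cr(III) ⇒ ion charge 2−.

[AuBr(py)3][CrI2(NCS)3(NH3)]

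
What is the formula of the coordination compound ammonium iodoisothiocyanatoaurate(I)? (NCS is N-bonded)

NH4[AuI(NCS)]

Ligands: 1 iodo (I, -1), 1 isothiocyanato (NCS, -1). Ligand charge sum = -2.
With Au in oxidation state +1, the complex ion is [Au...]^1−.
Charge balance with ammonium (+1) requires 1 complex ion per 1 ammonium.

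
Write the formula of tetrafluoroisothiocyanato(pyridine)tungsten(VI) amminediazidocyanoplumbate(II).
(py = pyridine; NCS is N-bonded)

[WF4(NCS)(py)][Pb(CN)(N3)2(NH3)]

Cation [W…]: ligand charges -5, W(VI) ⇒ ion charge 1+.
Anion [Pb…]: ligand charges -3, Pb(II) ⇒ ion charge 1−.
One 1+ cation balances one 1− anion.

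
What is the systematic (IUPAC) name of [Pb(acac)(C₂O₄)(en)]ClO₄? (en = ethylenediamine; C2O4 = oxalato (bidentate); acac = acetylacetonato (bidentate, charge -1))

The 1 perchlorate counter-ion carries a total charge of -1, so each complex ion is 1+.
Ligand charges: 1×ethylenediamine (neutral), 1×oxalato (-2 each), 1×acetylacetonato (-1 each); total -3. So Pb + (-3) = 1+, giving Pb = +4.
Ligands are named alphabetically: acetylacetonato before ethylenediamine before oxalato.

(acetylacetonato)(ethylenediamine)oxalatolead(IV) perchlorate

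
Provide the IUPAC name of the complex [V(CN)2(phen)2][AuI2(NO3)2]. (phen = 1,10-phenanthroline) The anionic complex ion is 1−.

The complex anion is given as 1−; its ligand charges sum to -4, so Au = +3.
A 1:1 salt means the cation carries the equal and opposite charge, 1+.
Cation: ligand charges sum to -2; for the ion to be 1+, V = +3.

dicyanobis(1,10-phenanthroline)vanadium(III) diiododinitratoaurate(III)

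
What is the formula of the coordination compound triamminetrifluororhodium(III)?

Ligands: 3 ammine (NH3, neutral), 3 fluoro (F, -1). Ligand charge sum = -3.
With Rh in oxidation state +3, the complex ion is [Rh...].

[RhF3(NH3)3]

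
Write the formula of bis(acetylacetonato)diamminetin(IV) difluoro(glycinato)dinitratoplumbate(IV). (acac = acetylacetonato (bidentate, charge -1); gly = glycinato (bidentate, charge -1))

[Sn(acac)2(NH3)2][PbF2(gly)(NO3)2]2

Cation [Sn…]: ligand charges -2, Sn(IV) ⇒ ion charge 2+.
Anion [Pb…]: ligand charges -5, Pb(IV) ⇒ ion charge 1−.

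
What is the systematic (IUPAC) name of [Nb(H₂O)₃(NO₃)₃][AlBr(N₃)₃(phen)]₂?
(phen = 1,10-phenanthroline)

triaquatrinitratoniobium(V) triazidobromo(1,10-phenanthroline)aluminate(III)

Aluminium is always +3 in its complexes; the anion's ligand charges sum to -4, so the complex anion is 1−.
With 2 anions per cation, the cation must be 2×1 = 2+.
Cation: ligand charges sum to -3; for the ion to be 2+, Nb = +5.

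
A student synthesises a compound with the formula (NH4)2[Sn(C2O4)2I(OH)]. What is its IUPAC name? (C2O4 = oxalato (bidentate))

The 2 ammonium counter-ions carry a total charge of +2, so each complex ion is 2−.
Ligand charges: 1×iodo (-1 each), 2×oxalato (-2 each), 1×hydroxo (-1 each); total -6. So Sn + (-6) = 2−, giving Sn = +4.
Ligands are named alphabetically: hydroxo before iodo before oxalato.
The complex ion is anionic, so tin takes the -ate form stannate(IV).

ammonium hydroxoiododioxalatostannate(IV)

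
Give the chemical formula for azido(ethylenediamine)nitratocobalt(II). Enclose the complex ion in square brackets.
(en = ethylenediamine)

[Co(en)(N3)(NO3)]

Ligands: 1 ethylenediamine (en, neutral), 1 nitrato (NO3, -1), 1 azido (N3, -1). Ligand charge sum = -2.
With Co in oxidation state +2, the complex ion is [Co...].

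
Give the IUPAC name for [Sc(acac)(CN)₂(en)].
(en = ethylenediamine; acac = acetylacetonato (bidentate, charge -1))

(acetylacetonato)dicyano(ethylenediamine)scandium(III)

There is no counter-ion, so the complex is neutral overall.
Ligand charges: 1×ethylenediamine (neutral), 2×cyano (-1 each), 1×acetylacetonato (-1 each); total -3. So Sc + (-3) = 0, giving Sc = +3.
Ligands are named alphabetically: acetylacetonato before cyano before ethylenediamine.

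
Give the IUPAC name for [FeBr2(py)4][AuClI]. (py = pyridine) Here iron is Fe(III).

Fe is given as +3; the cation's ligand charges sum to -2, so the complex cation is 1+.
A 1:1 salt means the anion carries the equal and opposite charge, 1−.
Anion: ligand charges sum to -2; for the ion to be 1−, Au = +1.

dibromotetrakis(pyridine)iron(III) chloroiodoaurate(I)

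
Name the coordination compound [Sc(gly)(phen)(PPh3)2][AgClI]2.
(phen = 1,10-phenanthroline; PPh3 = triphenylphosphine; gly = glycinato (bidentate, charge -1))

(glycinato)(1,10-phenanthroline)bis(triphenylphosphine)scandium(III) chloroiodoargentate(I)

Both ions are complex: the cation is named first with the plain metal name, the anion second with the -ate form; each ion's ligands are alphabetised independently.
Scandium is always +3 in its complexes; the cation's ligand charges sum to -1, so the complex cation is 2+.
With 2 anions per cation, each anion must be 2/2 = 1−.
Anion: ligand charges sum to -2; for the ion to be 1−, Ag = +1.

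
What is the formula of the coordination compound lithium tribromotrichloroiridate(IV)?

Li2[IrBr3Cl3]

Ligands: 3 bromo (Br, -1), 3 chloro (Cl, -1). Ligand charge sum = -6.
With Ir in oxidation state +4, the complex ion is [Ir...]^2−.
Charge balance with lithium (+1) requires 1 complex ion per 2 lithium.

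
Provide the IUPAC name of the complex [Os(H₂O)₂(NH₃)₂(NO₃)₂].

diamminediaquadinitratoosmium(II)

There is no counter-ion, so the complex is neutral overall.
Ligand charges: 2×aqua (neutral), 2×nitrato (-1 each), 2×ammine (neutral); total -2. So Os + (-2) = 0, giving Os = +2.
Ligands are named alphabetically: ammine before aqua before nitrato.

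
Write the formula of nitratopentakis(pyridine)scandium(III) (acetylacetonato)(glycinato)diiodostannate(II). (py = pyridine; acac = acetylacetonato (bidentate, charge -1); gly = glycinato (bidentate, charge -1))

[Sc(NO3)(py)5][Sn(acac)(gly)I2]

Cation [Sc…]: ligand charges -1, Sc(III) ⇒ ion charge 2+.
Anion [Sn…]: ligand charges -4, Sn(II) ⇒ ion charge 2−.
One 2+ cation balances one 2− anion.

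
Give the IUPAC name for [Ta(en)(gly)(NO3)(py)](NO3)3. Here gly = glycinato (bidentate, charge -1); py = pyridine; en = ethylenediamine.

The 3 nitrate counter-ions carry a total charge of -3, so each complex ion is 3+.
Ligand charges: 1×glycinato (-1 each), 1×nitrato (-1 each), 1×pyridine (neutral), 1×ethylenediamine (neutral); total -2. So Ta + (-2) = 3+, giving Ta = +5.
Ligands are named alphabetically: ethylenediamine before glycinato before nitrato before pyridine.

(ethylenediamine)(glycinato)nitrato(pyridine)tantalum(V) nitrate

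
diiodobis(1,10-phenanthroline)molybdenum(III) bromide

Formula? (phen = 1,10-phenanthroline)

[MoI2(phen)2]Br

Ligands: 2 iodo (I, -1), 2 1,10-phenanthroline (phen, neutral). Ligand charge sum = -2.
With Mo in oxidation state +3, the complex ion is [Mo...]^1+.
Charge balance with bromide (-1) requires 1 complex ion per 1 bromide.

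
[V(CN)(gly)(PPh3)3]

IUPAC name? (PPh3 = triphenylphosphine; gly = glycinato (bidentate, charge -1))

There is no counter-ion, so the complex is neutral overall.
Ligand charges: 3×triphenylphosphine (neutral), 1×glycinato (-1 each), 1×cyano (-1 each); total -2. So V + (-2) = 0, giving V = +2.
Ligands are named alphabetically: cyano before glycinato before triphenylphosphine.

cyano(glycinato)tris(triphenylphosphine)vanadium(II)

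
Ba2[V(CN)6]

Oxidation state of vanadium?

+2

2 barium outside the brackets (+2 each) → the complex ion is 4−.
Ligand charges: 6×CN = -6; sum -6.
V + (-6) = 4− ⇒ V is +2.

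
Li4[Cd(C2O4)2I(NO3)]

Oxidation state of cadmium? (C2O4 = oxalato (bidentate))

4 lithium outside the brackets (+1 each) → the complex ion is 4−.
Ligand charges: 1×NO3 = -1; 1×I = -1; 2×C2O4 = -4; sum -6.
Cd + (-6) = 4− ⇒ Cd is +2.

+2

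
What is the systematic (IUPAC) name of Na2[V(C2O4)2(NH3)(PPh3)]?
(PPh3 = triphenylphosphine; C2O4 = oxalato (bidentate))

sodium amminedioxalato(triphenylphosphine)vanadate(II)

The 2 sodium counter-ions carry a total charge of +2, so each complex ion is 2−.
Ligand charges: 1×triphenylphosphine (neutral), 2×oxalato (-2 each), 1×ammine (neutral); total -4. So V + (-4) = 2−, giving V = +2.
Ligands are named alphabetically: ammine before oxalato before triphenylphosphine.
The complex ion is anionic, so vanadium takes the -ate form vanadate(II).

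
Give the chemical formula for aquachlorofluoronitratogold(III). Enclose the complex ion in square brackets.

Ligands: 1 nitrato (NO3, -1), 1 aqua (H2O, neutral), 1 chloro (Cl, -1), 1 fluoro (F, -1). Ligand charge sum = -3.
With Au in oxidation state +3, the complex ion is [Au...].

[AuClF(H2O)(NO3)]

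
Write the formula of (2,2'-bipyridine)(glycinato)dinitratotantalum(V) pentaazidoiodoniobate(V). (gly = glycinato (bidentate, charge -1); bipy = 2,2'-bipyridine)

Cation [Ta…]: ligand charges -3, Ta(V) ⇒ ion charge 2+.
Anion [Nb…]: ligand charges -6, Nb(V) ⇒ ion charge 1−.
One 2+ cation requires 2 of the 1− anion.

[Ta(bipy)(gly)(NO3)2][NbI(N3)5]2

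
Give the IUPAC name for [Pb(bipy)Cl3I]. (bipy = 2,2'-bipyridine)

There is no counter-ion, so the complex is neutral overall.
Ligand charges: 1×iodo (-1 each), 1×2,2'-bipyridine (neutral), 3×chloro (-1 each); total -4. So Pb + (-4) = 0, giving Pb = +4.
Ligands are named alphabetically: bipyridine before chloro before iodo.

(2,2'-bipyridine)trichloroiodolead(IV)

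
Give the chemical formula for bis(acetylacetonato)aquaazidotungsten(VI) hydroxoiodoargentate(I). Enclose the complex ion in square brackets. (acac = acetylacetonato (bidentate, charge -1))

Cation [W…]: ligand charges -3, W(VI) ⇒ ion charge 3+.
Anion [Ag…]: ligand charges -2, Ag(I) ⇒ ion charge 1−.
One 3+ cation requires 3 of the 1− anion.

[W(acac)2(H2O)(N3)][AgI(OH)]3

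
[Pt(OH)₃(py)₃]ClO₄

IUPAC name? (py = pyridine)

trihydroxotris(pyridine)platinum(IV) perchlorate

The 1 perchlorate counter-ion carries a total charge of -1, so each complex ion is 1+.
Ligand charges: 3×pyridine (neutral), 3×hydroxo (-1 each); total -3. So Pt + (-3) = 1+, giving Pt = +4.
Ligands are named alphabetically: hydroxo before pyridine.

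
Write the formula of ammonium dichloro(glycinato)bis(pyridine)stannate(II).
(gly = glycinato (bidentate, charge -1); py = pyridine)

NH4[SnCl2(gly)(py)2]

Ligands: 2 chloro (Cl, -1), 1 glycinato (gly, -1), 2 pyridine (py, neutral). Ligand charge sum = -3.
With Sn in oxidation state +2, the complex ion is [Sn...]^1−.
Charge balance with ammonium (+1) requires 1 complex ion per 1 ammonium.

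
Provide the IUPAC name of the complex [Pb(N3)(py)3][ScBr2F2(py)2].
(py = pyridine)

azidotris(pyridine)lead(II) dibromodifluorobis(pyridine)scandate(III)

Scandium is always +3 in its complexes; the anion's ligand charges sum to -4, so the complex anion is 1−.
A 1:1 salt means the cation carries the equal and opposite charge, 1+.
Cation: ligand charges sum to -1; for the ion to be 1+, Pb = +2.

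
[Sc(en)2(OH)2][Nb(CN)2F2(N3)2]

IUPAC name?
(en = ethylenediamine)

Both ions are complex: the cation is named first with the plain metal name, the anion second with the -ate form; each ion's ligands are alphabetised independently.
Scandium is always +3 in its complexes; the cation's ligand charges sum to -2, so the complex cation is 1+.
A 1:1 salt means the anion carries the equal and opposite charge, 1−.
Anion: ligand charges sum to -6; for the ion to be 1−, Nb = +5.

bis(ethylenediamine)dihydroxoscandium(III) diazidodicyanodifluoroniobate(V)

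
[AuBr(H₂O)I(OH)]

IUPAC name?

aquabromohydroxoiodogold(III)

There is no counter-ion, so the complex is neutral overall.
Ligand charges: 1×aqua (neutral), 1×bromo (-1 each), 1×iodo (-1 each), 1×hydroxo (-1 each); total -3. So Au + (-3) = 0, giving Au = +3.
Ligands are named alphabetically: aqua before bromo before hydroxo before iodo.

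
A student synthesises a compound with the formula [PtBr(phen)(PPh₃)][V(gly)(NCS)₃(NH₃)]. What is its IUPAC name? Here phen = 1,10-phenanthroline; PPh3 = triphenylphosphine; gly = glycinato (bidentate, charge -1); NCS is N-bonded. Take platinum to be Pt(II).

Both ions are complex: the cation is named first with the plain metal name, the anion second with the -ate form; each ion's ligands are alphabetised independently.
Pt is given as +2; the cation's ligand charges sum to -1, so the complex cation is 1+.
A 1:1 salt means the anion carries the equal and opposite charge, 1−.
Anion: ligand charges sum to -4; for the ion to be 1−, V = +3.

bromo(1,10-phenanthroline)(triphenylphosphine)platinum(II) ammine(glycinato)triisothiocyanatovanadate(III)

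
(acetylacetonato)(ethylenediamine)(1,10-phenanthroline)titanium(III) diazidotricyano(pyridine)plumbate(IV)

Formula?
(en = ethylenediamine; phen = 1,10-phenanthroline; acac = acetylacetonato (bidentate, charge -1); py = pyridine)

Cation [Ti…]: ligand charges -1, Ti(III) ⇒ ion charge 2+.
Anion [Pb…]: ligand charges -5, Pb(IV) ⇒ ion charge 1−.
One 2+ cation requires 2 of the 1− anion.

[Ti(acac)(en)(phen)][Pb(CN)3(N3)2(py)]2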